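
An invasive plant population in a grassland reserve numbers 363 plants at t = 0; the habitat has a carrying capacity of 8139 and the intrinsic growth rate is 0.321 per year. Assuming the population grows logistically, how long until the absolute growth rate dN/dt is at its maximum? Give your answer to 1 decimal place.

9.5 years

Logistic growth is fastest at N = K/2 = 4069.5.
A = (K − N₀)/N₀ = 21.421. Set K/(1 + A·e^(−rt)) = K/2 → A·e^(−rt) = 1.
e^(−0.321t) = 1/21.421 = 0.0466821, so t = ln(21.421)/0.321 = 3.0644/0.321 = 9.5464.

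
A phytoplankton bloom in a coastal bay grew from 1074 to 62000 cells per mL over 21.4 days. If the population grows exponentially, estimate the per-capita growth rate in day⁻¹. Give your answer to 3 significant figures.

From N(t) = N₀·e^(rt): e^(r·21.4) = 62000/1074 = 57.728.
r·21.4 = ln(57.728) = 4.0557, so r = 4.0557/21.4 = 0.18952.

0.190 per day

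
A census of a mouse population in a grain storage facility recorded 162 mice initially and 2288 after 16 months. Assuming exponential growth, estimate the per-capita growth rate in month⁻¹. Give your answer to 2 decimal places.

0.17 per month

From N(t) = N₀·e^(rt): e^(r·16) = 2288/162 = 14.123.
r·16 = ln(14.123) = 2.6478, so r = 2.6478/16 = 0.16549.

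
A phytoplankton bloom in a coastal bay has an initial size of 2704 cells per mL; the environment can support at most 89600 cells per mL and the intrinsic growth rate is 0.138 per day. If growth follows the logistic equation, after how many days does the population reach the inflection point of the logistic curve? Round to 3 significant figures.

Logistic growth is fastest at N = K/2 = 44800.
A = (K − N₀)/N₀ = 32.136. Set K/(1 + A·e^(−rt)) = K/2 → A·e^(−rt) = 1.
e^(−0.138t) = 1/32.136 = 0.0311177, so t = ln(32.136)/0.138 = 3.47/0.138 = 25.145.

25.1 days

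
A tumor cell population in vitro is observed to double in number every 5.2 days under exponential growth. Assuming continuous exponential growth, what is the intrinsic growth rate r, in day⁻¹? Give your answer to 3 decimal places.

0.133 per day

r = ln(2)/t_d = 0.6931/5.2 = 0.1333.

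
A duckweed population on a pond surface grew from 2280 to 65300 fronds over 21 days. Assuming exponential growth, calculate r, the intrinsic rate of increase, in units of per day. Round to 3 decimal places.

From N(t) = N₀·e^(rt): e^(r·21) = 65300/2280 = 28.64.
r·21 = ln(28.64) = 3.3548, so r = 3.3548/21 = 0.15975.

0.160 per day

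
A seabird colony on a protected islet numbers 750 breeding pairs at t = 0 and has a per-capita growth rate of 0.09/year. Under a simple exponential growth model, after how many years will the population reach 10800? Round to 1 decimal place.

Set N₀·e^(rt) = 10800: e^(0.09·t) = 10800/750 = 14.4.
0.09·t = ln(14.4) = 2.6672, so t = 2.6672/0.09 = 29.636.

29.6 years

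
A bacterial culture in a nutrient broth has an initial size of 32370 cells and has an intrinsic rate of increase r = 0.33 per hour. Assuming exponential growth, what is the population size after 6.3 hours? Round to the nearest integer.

N(t) = N₀·e^(rt) = 32370 × e^(0.33×6.3) = 32370 × e^2.079.
e^2.079 ≈ 7.9965, so N ≈ 32370 × 7.9965 = 258846.

258846 cells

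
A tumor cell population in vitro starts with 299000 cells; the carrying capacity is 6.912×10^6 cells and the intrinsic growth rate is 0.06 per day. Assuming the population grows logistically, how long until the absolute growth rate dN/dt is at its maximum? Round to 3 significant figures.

Logistic growth is fastest at N = K/2 = 3.456×10^6.
A = (K − N₀)/N₀ = 22.117. Set K/(1 + A·e^(−rt)) = K/2 → A·e^(−rt) = 1.
e^(−0.06t) = 1/22.117 = 0.045214, so t = ln(22.117)/0.06 = 3.0963/0.06 = 51.606.

51.6 days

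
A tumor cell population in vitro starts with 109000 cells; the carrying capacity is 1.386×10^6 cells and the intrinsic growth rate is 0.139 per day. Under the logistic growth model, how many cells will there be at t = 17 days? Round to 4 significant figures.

A = (K − N₀)/N₀ = (1.386×10^6 − 109000)/109000 = 11.716.
N(t) = K/(1 + A·e^(−rt)) = 1.386×10^6/(1 + 11.716×e^(−0.139×17)).
e^(−2.363) = 0.094137; denominator = 1 + 11.716×0.094137 = 2.1029.
N = 1.386×10^6/2.1029 = 659097.

659100 cells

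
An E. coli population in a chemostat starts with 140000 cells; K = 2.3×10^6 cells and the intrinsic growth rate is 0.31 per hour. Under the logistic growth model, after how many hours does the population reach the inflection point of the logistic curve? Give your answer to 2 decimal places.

Logistic growth is fastest at N = K/2 = 1.15×10^6.
A = (K − N₀)/N₀ = 15.429. Set K/(1 + A·e^(−rt)) = K/2 → A·e^(−rt) = 1.
e^(−0.31t) = 1/15.429 = 0.0648148, so t = ln(15.429)/0.31 = 2.7362/0.31 = 8.8265.

8.83 hours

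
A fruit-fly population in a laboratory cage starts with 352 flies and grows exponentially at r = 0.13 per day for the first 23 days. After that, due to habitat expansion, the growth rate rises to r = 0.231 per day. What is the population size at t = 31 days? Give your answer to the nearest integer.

44428 flies

Phase 1: N(23) = 352·e^(0.13×23) = 352·e^2.99 = 6999.76.
Phase 2 runs for 31 − 23 = 8 days at r = 0.231.
N(31) = 6999.76·e^(0.231×8) = 6999.76·e^1.848 = 44428.3.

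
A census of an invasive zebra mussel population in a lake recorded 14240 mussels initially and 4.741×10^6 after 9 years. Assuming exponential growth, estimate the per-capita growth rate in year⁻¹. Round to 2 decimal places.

From N(t) = N₀·e^(rt): e^(r·9) = 4.741×10^6/14240 = 332.94.
r·9 = ln(332.94) = 5.8079, so r = 5.8079/9 = 0.64533.

0.65 per year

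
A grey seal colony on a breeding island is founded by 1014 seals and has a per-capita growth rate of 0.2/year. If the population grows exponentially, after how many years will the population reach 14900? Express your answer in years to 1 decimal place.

Set N₀·e^(rt) = 14900: e^(0.2·t) = 14900/1014 = 14.694.
0.2·t = ln(14.694) = 2.6875, so t = 2.6875/0.2 = 13.437.

13.4 years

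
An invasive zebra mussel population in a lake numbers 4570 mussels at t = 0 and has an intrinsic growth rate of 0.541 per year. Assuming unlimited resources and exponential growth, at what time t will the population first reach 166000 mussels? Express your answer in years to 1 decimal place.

Set N₀·e^(rt) = 166000: e^(0.541·t) = 166000/4570 = 36.324.
0.541·t = ln(36.324) = 3.5925, so t = 3.5925/0.541 = 6.6404.

6.6 years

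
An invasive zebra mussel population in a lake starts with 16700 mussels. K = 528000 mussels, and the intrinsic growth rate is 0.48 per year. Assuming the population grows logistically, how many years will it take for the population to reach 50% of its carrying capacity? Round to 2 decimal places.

7.13 years

A = (K − N₀)/N₀ = (528000 − 16700)/16700 = 30.617.
Solve 528000/(1 + 30.617·e^(−0.48t)) = 264000: 1 + 30.617·e^(−0.48t) = 2, so e^(−0.48t) = 0.0326618.
−0.48·t = ln(0.0326618) = -3.4215, so t = 3.4215/0.48 = 7.1282.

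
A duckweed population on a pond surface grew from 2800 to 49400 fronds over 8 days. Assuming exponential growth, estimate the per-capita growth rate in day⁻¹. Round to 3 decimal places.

0.359 per day

From N(t) = N₀·e^(rt): e^(r·8) = 49400/2800 = 17.643.
r·8 = ln(17.643) = 2.8703, so r = 2.8703/8 = 0.35879.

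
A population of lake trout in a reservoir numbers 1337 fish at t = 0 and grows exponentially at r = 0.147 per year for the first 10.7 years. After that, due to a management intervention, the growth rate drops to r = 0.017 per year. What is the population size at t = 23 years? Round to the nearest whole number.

Phase 1: N(10.7) = 1337·e^(0.147×10.7) = 1337·e^1.573 = 6445.15.
Phase 2 runs for 23 − 10.7 = 12.3 years at r = 0.017.
N(23) = 6445.15·e^(0.017×12.3) = 6445.15·e^0.2091 = 7944.09.

7944 fish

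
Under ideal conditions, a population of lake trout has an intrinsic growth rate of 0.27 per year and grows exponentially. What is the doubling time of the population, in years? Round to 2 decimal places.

2.57 years

Doubling time t_d = ln(2)/r = 0.6931/0.27 = 2.5672.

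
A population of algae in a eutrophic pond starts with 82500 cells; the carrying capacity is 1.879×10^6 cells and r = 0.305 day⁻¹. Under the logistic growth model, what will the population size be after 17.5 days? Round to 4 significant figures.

A = (K − N₀)/N₀ = (1.879×10^6 − 82500)/82500 = 21.776.
N(t) = K/(1 + A·e^(−rt)) = 1.879×10^6/(1 + 21.776×e^(−0.305×17.5)).
e^(−5.337) = 0.0048079; denominator = 1 + 21.776×0.0048079 = 1.1047.
N = 1.879×10^6/1.1047 = 1.700922×10^6.

1701000 cells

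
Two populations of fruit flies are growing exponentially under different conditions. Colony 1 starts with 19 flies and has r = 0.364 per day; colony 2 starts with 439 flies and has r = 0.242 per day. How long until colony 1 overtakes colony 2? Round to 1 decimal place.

Set 19·e^(0.364t) = 439·e^(0.242t).
e^((0.364 − 0.242)t) = 439/19 → e^(0.122·t) = 23.105.
0.122·t = ln(23.105) = 3.1401, so t = 3.1401/0.122 = 25.738.

25.7 days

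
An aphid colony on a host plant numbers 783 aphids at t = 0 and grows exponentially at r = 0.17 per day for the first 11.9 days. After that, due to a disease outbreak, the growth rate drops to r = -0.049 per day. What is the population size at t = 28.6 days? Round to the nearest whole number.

Phase 1: N(11.9) = 783·e^(0.17×11.9) = 783·e^2.023 = 5920.24.
Phase 2 runs for 28.6 − 11.9 = 16.7 days at r = -0.049.
N(28.6) = 5920.24·e^(-0.049×16.7) = 5920.24·e^-0.8183 = 2611.9.

2612 aphids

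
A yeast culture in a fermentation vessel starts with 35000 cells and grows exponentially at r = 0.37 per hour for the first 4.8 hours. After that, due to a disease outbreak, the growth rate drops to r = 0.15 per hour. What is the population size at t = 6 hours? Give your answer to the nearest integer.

Phase 1: N(4.8) = 35000·e^(0.37×4.8) = 35000·e^1.776 = 206716.
Phase 2 runs for 6 − 4.8 = 1.2 hours at r = 0.15.
N(6) = 206716·e^(0.15×1.2) = 206716·e^0.18 = 247485.

247485 cells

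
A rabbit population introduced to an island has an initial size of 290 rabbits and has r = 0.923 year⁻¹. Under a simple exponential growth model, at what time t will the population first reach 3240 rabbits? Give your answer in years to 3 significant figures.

Set N₀·e^(rt) = 3240: e^(0.923·t) = 3240/290 = 11.172.
0.923·t = ln(11.172) = 2.4134, so t = 2.4134/0.923 = 2.6148.

2.61 years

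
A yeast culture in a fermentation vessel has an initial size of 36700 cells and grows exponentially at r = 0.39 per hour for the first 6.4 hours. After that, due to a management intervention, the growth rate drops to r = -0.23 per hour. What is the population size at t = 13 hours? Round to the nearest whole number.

97590 cells

Phase 1: N(6.4) = 36700·e^(0.39×6.4) = 36700·e^2.496 = 445313.
Phase 2 runs for 13 − 6.4 = 6.6 hours at r = -0.23.
N(13) = 445313·e^(-0.23×6.6) = 445313·e^-1.518 = 97590.2.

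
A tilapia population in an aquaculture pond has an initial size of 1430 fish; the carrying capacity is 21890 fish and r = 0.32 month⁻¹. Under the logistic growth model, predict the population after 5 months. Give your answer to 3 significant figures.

5630 fish

A = (K − N₀)/N₀ = (21890 − 1430)/1430 = 14.308.
N(t) = K/(1 + A·e^(−rt)) = 21890/(1 + 14.308×e^(−0.32×5)).
e^(−1.6) = 0.2019; denominator = 1 + 14.308×0.2019 = 3.8887.
N = 21890/3.8887 = 5629.17.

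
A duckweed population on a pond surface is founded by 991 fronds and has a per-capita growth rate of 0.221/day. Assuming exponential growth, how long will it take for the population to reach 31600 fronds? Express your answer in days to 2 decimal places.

15.67 days

Set N₀·e^(rt) = 31600: e^(0.221·t) = 31600/991 = 31.887.
0.221·t = ln(31.887) = 3.4622, so t = 3.4622/0.221 = 15.666.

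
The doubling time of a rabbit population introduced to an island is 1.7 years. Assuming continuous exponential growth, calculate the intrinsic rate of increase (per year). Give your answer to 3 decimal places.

0.408 per year

r = ln(2)/t_d = 0.6931/1.7 = 0.40773.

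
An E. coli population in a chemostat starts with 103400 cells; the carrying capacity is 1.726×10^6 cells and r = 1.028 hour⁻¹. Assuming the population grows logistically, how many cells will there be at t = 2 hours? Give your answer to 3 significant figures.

574000 cells

A = (K − N₀)/N₀ = (1.726×10^6 − 103400)/103400 = 15.692.
N(t) = K/(1 + A·e^(−rt)) = 1.726×10^6/(1 + 15.692×e^(−1.028×2)).
e^(−2.056) = 0.12796; denominator = 1 + 15.692×0.12796 = 3.0081.
N = 1.726×10^6/3.0081 = 573788.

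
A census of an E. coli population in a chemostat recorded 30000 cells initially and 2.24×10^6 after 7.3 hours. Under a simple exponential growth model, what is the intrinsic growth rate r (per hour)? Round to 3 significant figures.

0.591 per hour

From N(t) = N₀·e^(rt): e^(r·7.3) = 2.24×10^6/30000 = 74.667.
r·7.3 = ln(74.667) = 4.313, so r = 4.313/7.3 = 0.59083.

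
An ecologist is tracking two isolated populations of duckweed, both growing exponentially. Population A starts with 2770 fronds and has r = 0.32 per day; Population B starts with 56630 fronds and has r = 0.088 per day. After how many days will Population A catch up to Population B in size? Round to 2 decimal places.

Set 2770·e^(0.32t) = 56630·e^(0.088t).
e^((0.32 − 0.088)t) = 56630/2770 → e^(0.232·t) = 20.444.
0.232·t = ln(20.444) = 3.0177, so t = 3.0177/0.232 = 13.007.

13.01 days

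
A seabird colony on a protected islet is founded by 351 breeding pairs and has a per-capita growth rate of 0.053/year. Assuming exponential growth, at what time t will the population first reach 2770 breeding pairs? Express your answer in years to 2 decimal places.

38.98 years

Set N₀·e^(rt) = 2770: e^(0.053·t) = 2770/351 = 7.8917.
0.053·t = ln(7.8917) = 2.0658, so t = 2.0658/0.053 = 38.978.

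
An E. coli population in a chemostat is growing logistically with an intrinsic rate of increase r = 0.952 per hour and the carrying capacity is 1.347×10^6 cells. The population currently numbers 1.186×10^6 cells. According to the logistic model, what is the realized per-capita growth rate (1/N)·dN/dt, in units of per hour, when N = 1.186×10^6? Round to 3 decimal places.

0.114 per hour

(1/N)·dN/dt = r(1 − N/K) = 0.952 × (1 − 1.186×10^6/1.347×10^6).
= 0.952 × 0.11952 = 0.11379.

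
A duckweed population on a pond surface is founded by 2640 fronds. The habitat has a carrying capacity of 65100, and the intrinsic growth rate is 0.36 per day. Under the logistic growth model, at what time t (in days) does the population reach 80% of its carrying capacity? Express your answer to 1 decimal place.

A = (K − N₀)/N₀ = (65100 − 2640)/2640 = 23.659.
Solve 65100/(1 + 23.659·e^(−0.36t)) = 52080: 1 + 23.659·e^(−0.36t) = 1.25, so e^(−0.36t) = 0.0105668.
−0.36·t = ln(0.0105668) = -4.55, so t = 4.55/0.36 = 12.639.

12.6 days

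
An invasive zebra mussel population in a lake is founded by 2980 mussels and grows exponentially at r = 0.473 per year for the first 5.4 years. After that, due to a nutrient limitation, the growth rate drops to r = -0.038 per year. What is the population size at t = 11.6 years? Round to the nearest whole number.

30281 mussels

Phase 1: N(5.4) = 2980·e^(0.473×5.4) = 2980·e^2.554 = 38325.8.
Phase 2 runs for 11.6 − 5.4 = 6.2 years at r = -0.038.
N(11.6) = 38325.8·e^(-0.038×6.2) = 38325.8·e^-0.2356 = 30281.1.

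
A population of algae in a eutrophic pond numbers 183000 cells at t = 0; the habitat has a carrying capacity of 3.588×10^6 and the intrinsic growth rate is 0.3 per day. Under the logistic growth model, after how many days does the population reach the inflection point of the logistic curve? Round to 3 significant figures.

Logistic growth is fastest at N = K/2 = 1.794×10^6.
A = (K − N₀)/N₀ = 18.607. Set K/(1 + A·e^(−rt)) = K/2 → A·e^(−rt) = 1.
e^(−0.3t) = 1/18.607 = 0.0537445, so t = ln(18.607)/0.3 = 2.9235/0.3 = 9.745.

9.75 days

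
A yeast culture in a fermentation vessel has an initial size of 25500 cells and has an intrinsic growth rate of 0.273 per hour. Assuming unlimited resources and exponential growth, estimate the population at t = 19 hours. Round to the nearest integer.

4562739 cells

N(t) = N₀·e^(rt) = 25500 × e^(0.273×19) = 25500 × e^5.187.
e^5.187 ≈ 178.93, so N ≈ 25500 × 178.93 = 4.562739×10^6.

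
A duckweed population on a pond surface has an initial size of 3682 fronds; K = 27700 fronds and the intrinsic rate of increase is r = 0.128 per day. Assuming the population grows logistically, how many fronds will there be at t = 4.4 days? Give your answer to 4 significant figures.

A = (K − N₀)/N₀ = (27700 − 3682)/3682 = 6.5231.
N(t) = K/(1 + A·e^(−rt)) = 27700/(1 + 6.5231×e^(−0.128×4.4)).
e^(−0.5632) = 0.56938; denominator = 1 + 6.5231×0.56938 = 4.7141.
N = 27700/4.7141 = 5875.94.

5876 fronds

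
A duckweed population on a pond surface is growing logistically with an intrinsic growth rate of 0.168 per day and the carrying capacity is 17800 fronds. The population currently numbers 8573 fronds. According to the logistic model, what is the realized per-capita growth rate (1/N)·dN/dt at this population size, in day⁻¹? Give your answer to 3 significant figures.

(1/N)·dN/dt = r(1 − N/K) = 0.168 × (1 − 8573/17800).
= 0.168 × 0.51837 = 0.087086.

0.0871 per day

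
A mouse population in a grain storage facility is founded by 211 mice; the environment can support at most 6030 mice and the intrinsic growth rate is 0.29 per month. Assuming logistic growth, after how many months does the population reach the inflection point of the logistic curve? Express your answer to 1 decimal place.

Logistic growth is fastest at N = K/2 = 3015.
A = (K − N₀)/N₀ = 27.578. Set K/(1 + A·e^(−rt)) = K/2 → A·e^(−rt) = 1.
e^(−0.29t) = 1/27.578 = 0.0362605, so t = ln(27.578)/0.29 = 3.317/0.29 = 11.438.

11.4 months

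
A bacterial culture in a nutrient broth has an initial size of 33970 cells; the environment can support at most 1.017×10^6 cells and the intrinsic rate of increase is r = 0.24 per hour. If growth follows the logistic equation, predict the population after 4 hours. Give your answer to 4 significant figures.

84190 cells

A = (K − N₀)/N₀ = (1.017×10^6 − 33970)/33970 = 28.938.
N(t) = K/(1 + A·e^(−rt)) = 1.017×10^6/(1 + 28.938×e^(−0.24×4)).
e^(−0.96) = 0.38289; denominator = 1 + 28.938×0.38289 = 12.08.
N = 1.017×10^6/12.08 = 84187.2.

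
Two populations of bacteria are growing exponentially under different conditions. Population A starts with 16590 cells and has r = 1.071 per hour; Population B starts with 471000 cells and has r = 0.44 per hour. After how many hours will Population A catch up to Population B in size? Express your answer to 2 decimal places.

Set 16590·e^(1.071t) = 471000·e^(0.44t).
e^((1.071 − 0.44)t) = 471000/16590 → e^(0.631·t) = 28.391.
0.631·t = ln(28.391) = 3.3461, so t = 3.3461/0.631 = 5.3028.

5.30 hours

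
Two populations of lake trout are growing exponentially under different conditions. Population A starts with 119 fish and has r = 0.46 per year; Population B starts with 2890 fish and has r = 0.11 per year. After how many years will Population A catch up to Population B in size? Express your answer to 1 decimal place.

Set 119·e^(0.46t) = 2890·e^(0.11t).
e^((0.46 − 0.11)t) = 2890/119 → e^(0.35·t) = 24.286.
0.35·t = ln(24.286) = 3.1899, so t = 3.1899/0.35 = 9.114.

9.1 years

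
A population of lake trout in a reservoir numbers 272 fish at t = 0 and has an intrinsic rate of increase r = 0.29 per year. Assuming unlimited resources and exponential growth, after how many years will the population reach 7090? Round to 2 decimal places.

Set N₀·e^(rt) = 7090: e^(0.29·t) = 7090/272 = 26.066.
0.29·t = ln(26.066) = 3.2606, so t = 3.2606/0.29 = 11.244.

11.24 years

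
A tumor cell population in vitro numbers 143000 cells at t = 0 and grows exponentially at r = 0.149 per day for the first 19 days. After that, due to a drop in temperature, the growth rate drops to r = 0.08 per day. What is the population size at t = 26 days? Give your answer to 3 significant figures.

Phase 1: N(19) = 143000·e^(0.149×19) = 143000·e^2.831 = 2.425625×10^6.
Phase 2 runs for 26 − 19 = 7 days at r = 0.08.
N(26) = 2.425625×10^6·e^(0.08×7) = 2.425625×10^6·e^0.56 = 4.246476×10^6.

4250000 cells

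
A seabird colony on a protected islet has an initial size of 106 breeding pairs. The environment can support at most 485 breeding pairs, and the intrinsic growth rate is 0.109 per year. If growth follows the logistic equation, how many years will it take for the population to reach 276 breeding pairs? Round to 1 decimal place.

A = (K − N₀)/N₀ = (485 − 106)/106 = 3.5755.
Solve 485/(1 + 3.5755·e^(−0.109t)) = 276: 1 + 3.5755·e^(−0.109t) = 1.7572, so e^(−0.109t) = 0.211789.
−0.109·t = ln(0.211789) = -1.5522, so t = 1.5522/0.109 = 14.24.

14.2 years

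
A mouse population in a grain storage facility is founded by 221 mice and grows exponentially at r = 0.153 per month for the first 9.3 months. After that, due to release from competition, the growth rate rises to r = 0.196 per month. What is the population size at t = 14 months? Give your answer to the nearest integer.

Phase 1: N(9.3) = 221·e^(0.153×9.3) = 221·e^1.423 = 916.959.
Phase 2 runs for 14 − 9.3 = 4.7 months at r = 0.196.
N(14) = 916.959·e^(0.196×4.7) = 916.959·e^0.9212 = 2303.68.

2304 mice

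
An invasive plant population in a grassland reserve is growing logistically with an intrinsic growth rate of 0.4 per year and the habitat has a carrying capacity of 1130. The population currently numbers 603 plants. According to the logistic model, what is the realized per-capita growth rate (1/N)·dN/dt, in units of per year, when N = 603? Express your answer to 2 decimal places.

(1/N)·dN/dt = r(1 − N/K) = 0.4 × (1 − 603/1130).
= 0.4 × 0.46637 = 0.18655.

0.19 per year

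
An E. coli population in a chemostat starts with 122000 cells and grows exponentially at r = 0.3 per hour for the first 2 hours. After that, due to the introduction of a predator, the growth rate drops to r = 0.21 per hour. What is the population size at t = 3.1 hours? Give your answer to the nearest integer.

Phase 1: N(2) = 122000·e^(0.3×2) = 122000·e^0.6 = 222298.
Phase 2 runs for 3.1 − 2 = 1.1 hours at r = 0.21.
N(3.1) = 222298·e^(0.21×1.1) = 222298·e^0.231 = 280065.

280065 cells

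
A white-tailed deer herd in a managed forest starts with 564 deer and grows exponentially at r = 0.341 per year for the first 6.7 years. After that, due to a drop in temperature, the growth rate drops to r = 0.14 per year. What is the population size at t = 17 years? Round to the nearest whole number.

23430 deer

Phase 1: N(6.7) = 564·e^(0.341×6.7) = 564·e^2.285 = 5540.02.
Phase 2 runs for 17 − 6.7 = 10.3 years at r = 0.14.
N(17) = 5540.02·e^(0.14×10.3) = 5540.02·e^1.442 = 23429.6.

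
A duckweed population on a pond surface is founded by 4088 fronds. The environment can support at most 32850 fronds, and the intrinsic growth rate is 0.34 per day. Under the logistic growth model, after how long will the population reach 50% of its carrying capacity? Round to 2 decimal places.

A = (K − N₀)/N₀ = (32850 − 4088)/4088 = 7.0357.
Solve 32850/(1 + 7.0357·e^(−0.34t)) = 16425: 1 + 7.0357·e^(−0.34t) = 2, so e^(−0.34t) = 0.142132.
−0.34·t = ln(0.142132) = -1.951, so t = 1.951/0.34 = 5.7382.

5.74 days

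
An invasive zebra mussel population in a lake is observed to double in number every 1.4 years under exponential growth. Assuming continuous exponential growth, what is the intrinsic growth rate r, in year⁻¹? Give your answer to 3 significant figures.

0.495 per year

r = ln(2)/t_d = 0.6931/1.4 = 0.49511.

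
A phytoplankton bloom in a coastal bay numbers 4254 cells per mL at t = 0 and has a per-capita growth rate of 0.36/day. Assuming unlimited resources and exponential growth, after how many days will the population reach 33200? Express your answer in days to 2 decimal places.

Set N₀·e^(rt) = 33200: e^(0.36·t) = 33200/4254 = 7.8044.
0.36·t = ln(7.8044) = 2.0547, so t = 2.0547/0.36 = 5.7075.

5.71 days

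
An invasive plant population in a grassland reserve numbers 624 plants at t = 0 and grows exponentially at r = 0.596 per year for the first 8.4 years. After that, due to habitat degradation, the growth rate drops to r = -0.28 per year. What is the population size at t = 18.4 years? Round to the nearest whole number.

5668 plants

Phase 1: N(8.4) = 624·e^(0.596×8.4) = 624·e^5.006 = 93204.4.
Phase 2 runs for 18.4 − 8.4 = 10 years at r = -0.28.
N(18.4) = 93204.4·e^(-0.28×10) = 93204.4·e^-2.8 = 5667.77.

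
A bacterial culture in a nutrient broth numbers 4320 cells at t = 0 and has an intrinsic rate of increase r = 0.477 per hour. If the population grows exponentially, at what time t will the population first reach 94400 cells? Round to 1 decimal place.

6.5 hours

Set N₀·e^(rt) = 94400: e^(0.477·t) = 94400/4320 = 21.852.
0.477·t = ln(21.852) = 3.0843, so t = 3.0843/0.477 = 6.466.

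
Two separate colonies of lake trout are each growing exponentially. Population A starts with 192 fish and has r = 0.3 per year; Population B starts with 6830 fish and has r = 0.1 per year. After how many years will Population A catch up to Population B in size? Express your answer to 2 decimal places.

Set 192·e^(0.3t) = 6830·e^(0.1t).
e^((0.3 − 0.1)t) = 6830/192 → e^(0.2·t) = 35.573.
0.2·t = ln(35.573) = 3.5716, so t = 3.5716/0.2 = 17.858.

17.86 years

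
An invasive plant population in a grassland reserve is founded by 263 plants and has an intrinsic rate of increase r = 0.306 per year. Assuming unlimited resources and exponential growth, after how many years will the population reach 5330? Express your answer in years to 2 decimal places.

9.83 years

Set N₀·e^(rt) = 5330: e^(0.306·t) = 5330/263 = 20.266.
0.306·t = ln(20.266) = 3.009, so t = 3.009/0.306 = 9.8332.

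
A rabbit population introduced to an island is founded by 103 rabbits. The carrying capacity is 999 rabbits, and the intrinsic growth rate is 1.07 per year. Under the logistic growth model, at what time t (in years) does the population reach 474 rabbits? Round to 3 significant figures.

A = (K − N₀)/N₀ = (999 − 103)/103 = 8.699.
Solve 999/(1 + 8.699·e^(−1.07t)) = 474: 1 + 8.699·e^(−1.07t) = 2.1076, so e^(−1.07t) = 0.127324.
−1.07·t = ln(0.127324) = -2.061, so t = 2.061/1.07 = 1.9262.

1.93 years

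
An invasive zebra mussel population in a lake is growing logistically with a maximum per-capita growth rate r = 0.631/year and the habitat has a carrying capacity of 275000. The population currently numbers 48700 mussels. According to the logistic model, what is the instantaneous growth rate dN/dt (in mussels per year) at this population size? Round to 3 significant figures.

dN/dt = rN(1 − N/K) = 0.631 × 48700 × (1 − 48700/275000).
1 − 48700/275000 = 0.82291; dN/dt = 0.631 × 48700 × 0.82291 = 25288.

25300 mussels per year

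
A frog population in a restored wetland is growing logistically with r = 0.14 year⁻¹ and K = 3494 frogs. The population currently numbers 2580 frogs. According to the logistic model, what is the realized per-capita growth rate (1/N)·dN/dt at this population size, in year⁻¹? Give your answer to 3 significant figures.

(1/N)·dN/dt = r(1 − N/K) = 0.14 × (1 − 2580/3494).
= 0.14 × 0.26159 = 0.036623.

0.0366 per year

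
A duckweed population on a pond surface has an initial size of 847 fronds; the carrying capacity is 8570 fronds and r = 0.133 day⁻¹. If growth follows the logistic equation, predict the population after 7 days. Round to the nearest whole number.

A = (K − N₀)/N₀ = (8570 − 847)/847 = 9.1181.
N(t) = K/(1 + A·e^(−rt)) = 8570/(1 + 9.1181×e^(−0.133×7)).
e^(−0.931) = 0.39416; denominator = 1 + 9.1181×0.39416 = 4.594.
N = 8570/4.594 = 1865.49.

1865 fronds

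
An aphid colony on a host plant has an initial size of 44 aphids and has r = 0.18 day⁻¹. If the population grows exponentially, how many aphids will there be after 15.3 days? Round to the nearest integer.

N(t) = N₀·e^(rt) = 44 × e^(0.18×15.3) = 44 × e^2.754.
e^2.754 ≈ 15.705, so N ≈ 44 × 15.705 = 691.034.

691 aphids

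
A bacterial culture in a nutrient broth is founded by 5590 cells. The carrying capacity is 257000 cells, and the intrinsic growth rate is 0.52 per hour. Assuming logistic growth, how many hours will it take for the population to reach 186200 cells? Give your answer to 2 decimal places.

A = (K − N₀)/N₀ = (257000 − 5590)/5590 = 44.975.
Solve 257000/(1 + 44.975·e^(−0.52t)) = 186200: 1 + 44.975·e^(−0.52t) = 1.3802, so e^(−0.52t) = 0.0084544.
−0.52·t = ln(0.0084544) = -4.7731, so t = 4.7731/0.52 = 9.179.

9.18 hours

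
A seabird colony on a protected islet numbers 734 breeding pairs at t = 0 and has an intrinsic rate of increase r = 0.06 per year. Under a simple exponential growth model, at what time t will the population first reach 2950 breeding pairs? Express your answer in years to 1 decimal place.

23.2 years

Set N₀·e^(rt) = 2950: e^(0.06·t) = 2950/734 = 4.0191.
0.06·t = ln(4.0191) = 1.3911, so t = 1.3911/0.06 = 23.184.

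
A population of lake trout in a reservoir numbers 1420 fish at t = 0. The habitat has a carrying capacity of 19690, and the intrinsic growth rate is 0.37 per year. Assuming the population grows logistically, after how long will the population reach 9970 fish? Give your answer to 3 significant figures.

6.97 years

A = (K − N₀)/N₀ = (19690 − 1420)/1420 = 12.866.
Solve 19690/(1 + 12.866·e^(−0.37t)) = 9970: 1 + 12.866·e^(−0.37t) = 1.9749, so e^(−0.37t) = 0.0757741.
−0.37·t = ln(0.0757741) = -2.58, so t = 2.58/0.37 = 6.973.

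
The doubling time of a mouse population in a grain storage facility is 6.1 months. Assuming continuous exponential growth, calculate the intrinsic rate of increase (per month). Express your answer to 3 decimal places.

0.114 per month

r = ln(2)/t_d = 0.6931/6.1 = 0.11363.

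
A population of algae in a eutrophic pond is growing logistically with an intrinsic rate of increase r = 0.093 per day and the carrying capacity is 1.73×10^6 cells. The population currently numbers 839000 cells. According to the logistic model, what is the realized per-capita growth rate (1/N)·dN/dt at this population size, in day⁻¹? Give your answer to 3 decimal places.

0.048 per day

(1/N)·dN/dt = r(1 − N/K) = 0.093 × (1 − 839000/1.73×10^6).
= 0.093 × 0.51503 = 0.047898.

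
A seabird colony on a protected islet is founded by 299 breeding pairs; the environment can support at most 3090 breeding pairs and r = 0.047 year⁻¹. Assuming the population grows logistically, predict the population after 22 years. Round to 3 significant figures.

715 breeding pairs

A = (K − N₀)/N₀ = (3090 − 299)/299 = 9.3344.
N(t) = K/(1 + A·e^(−rt)) = 3090/(1 + 9.3344×e^(−0.047×22)).
e^(−1.034) = 0.35558; denominator = 1 + 9.3344×0.35558 = 4.3192.
N = 3090/4.3192 = 715.417.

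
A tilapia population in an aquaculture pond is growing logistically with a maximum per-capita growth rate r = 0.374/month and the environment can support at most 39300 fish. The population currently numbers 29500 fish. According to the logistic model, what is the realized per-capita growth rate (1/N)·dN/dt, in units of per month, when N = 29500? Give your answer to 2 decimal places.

0.09 per month

(1/N)·dN/dt = r(1 − N/K) = 0.374 × (1 − 29500/39300).
= 0.374 × 0.24936 = 0.093262.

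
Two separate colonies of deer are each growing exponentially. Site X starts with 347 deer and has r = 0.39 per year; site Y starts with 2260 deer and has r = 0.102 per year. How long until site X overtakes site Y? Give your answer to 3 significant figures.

6.51 years

Set 347·e^(0.39t) = 2260·e^(0.102t).
e^((0.39 − 0.102)t) = 2260/347 → e^(0.288·t) = 6.513.
0.288·t = ln(6.513) = 1.8738, so t = 1.8738/0.288 = 6.5062.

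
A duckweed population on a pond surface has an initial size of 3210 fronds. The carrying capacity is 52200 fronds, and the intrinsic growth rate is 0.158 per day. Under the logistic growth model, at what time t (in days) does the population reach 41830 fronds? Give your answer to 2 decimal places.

A = (K − N₀)/N₀ = (52200 − 3210)/3210 = 15.262.
Solve 52200/(1 + 15.262·e^(−0.158t)) = 41830: 1 + 15.262·e^(−0.158t) = 1.2479, so e^(−0.158t) = 0.0162438.
−0.158·t = ln(0.0162438) = -4.12, so t = 4.12/0.158 = 26.076.

26.08 days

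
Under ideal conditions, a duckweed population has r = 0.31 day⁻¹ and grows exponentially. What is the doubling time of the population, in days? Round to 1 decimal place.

Doubling time t_d = ln(2)/r = 0.6931/0.31 = 2.236.

2.2 days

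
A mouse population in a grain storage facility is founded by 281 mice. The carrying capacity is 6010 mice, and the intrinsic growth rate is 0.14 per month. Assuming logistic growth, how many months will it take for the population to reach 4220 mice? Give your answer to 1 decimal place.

27.7 months

A = (K − N₀)/N₀ = (6010 − 281)/281 = 20.388.
Solve 6010/(1 + 20.388·e^(−0.14t)) = 4220: 1 + 20.388·e^(−0.14t) = 1.4242, so e^(−0.14t) = 0.020805.
−0.14·t = ln(0.020805) = -3.8726, so t = 3.8726/0.14 = 27.661.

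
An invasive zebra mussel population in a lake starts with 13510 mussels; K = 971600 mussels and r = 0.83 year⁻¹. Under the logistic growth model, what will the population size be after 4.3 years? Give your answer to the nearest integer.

324004 mussels

A = (K − N₀)/N₀ = (971600 − 13510)/13510 = 70.917.
N(t) = K/(1 + A·e^(−rt)) = 971600/(1 + 70.917×e^(−0.83×4.3)).
e^(−3.569) = 0.028184; denominator = 1 + 70.917×0.028184 = 2.9987.
N = 971600/2.9987 = 324004.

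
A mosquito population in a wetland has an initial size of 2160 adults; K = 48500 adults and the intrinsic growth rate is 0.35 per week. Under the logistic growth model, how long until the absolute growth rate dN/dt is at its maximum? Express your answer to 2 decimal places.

8.76 weeks

Logistic growth is fastest at N = K/2 = 24250.
A = (K − N₀)/N₀ = 21.454. Set K/(1 + A·e^(−rt)) = K/2 → A·e^(−rt) = 1.
e^(−0.35t) = 1/21.454 = 0.046612, so t = ln(21.454)/0.35 = 3.0659/0.35 = 8.7597.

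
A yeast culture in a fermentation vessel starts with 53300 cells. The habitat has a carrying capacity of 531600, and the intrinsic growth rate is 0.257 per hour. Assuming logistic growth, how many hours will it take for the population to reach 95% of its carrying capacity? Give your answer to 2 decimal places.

20.00 hours

A = (K − N₀)/N₀ = (531600 − 53300)/53300 = 8.9737.
Solve 531600/(1 + 8.9737·e^(−0.257t)) = 505020: 1 + 8.9737·e^(−0.257t) = 1.0526, so e^(−0.257t) = 0.00586507.
−0.257·t = ln(0.00586507) = -5.1387, so t = 5.1387/0.257 = 19.995.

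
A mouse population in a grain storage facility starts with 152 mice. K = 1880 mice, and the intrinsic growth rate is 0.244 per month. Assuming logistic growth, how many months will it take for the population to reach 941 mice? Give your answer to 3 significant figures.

9.97 months

A = (K − N₀)/N₀ = (1880 − 152)/152 = 11.368.
Solve 1880/(1 + 11.368·e^(−0.244t)) = 941: 1 + 11.368·e^(−0.244t) = 1.9979, so e^(−0.244t) = 0.087776.
−0.244·t = ln(0.087776) = -2.433, so t = 2.433/0.244 = 9.9712.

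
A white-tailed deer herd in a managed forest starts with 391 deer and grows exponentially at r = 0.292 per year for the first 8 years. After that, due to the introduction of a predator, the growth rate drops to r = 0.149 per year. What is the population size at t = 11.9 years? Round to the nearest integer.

7229 deer

Phase 1: N(8) = 391·e^(0.292×8) = 391·e^2.336 = 4042.86.
Phase 2 runs for 11.9 − 8 = 3.9 years at r = 0.149.
N(11.9) = 4042.86·e^(0.149×3.9) = 4042.86·e^0.5811 = 7228.65.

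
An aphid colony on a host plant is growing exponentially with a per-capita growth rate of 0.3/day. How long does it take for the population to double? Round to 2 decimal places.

Doubling time t_d = ln(2)/r = 0.6931/0.3 = 2.3105.

2.31 days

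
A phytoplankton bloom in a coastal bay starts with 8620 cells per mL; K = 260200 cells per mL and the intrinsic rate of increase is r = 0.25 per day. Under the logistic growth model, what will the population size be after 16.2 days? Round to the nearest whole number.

A = (K − N₀)/N₀ = (260200 − 8620)/8620 = 29.186.
N(t) = K/(1 + A·e^(−rt)) = 260200/(1 + 29.186×e^(−0.25×16.2)).
e^(−4.05) = 0.017422; denominator = 1 + 29.186×0.017422 = 1.5085.
N = 260200/1.5085 = 172491.

172491 cells per mL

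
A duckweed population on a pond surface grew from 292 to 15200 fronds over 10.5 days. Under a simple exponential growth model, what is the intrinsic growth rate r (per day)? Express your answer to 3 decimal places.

From N(t) = N₀·e^(rt): e^(r·10.5) = 15200/292 = 52.055.
r·10.5 = ln(52.055) = 3.9523, so r = 3.9523/10.5 = 0.37641.

0.376 per day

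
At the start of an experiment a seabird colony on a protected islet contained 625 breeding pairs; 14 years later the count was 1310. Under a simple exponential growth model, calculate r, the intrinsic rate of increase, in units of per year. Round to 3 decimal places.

From N(t) = N₀·e^(rt): e^(r·14) = 1310/625 = 2.096.
r·14 = ln(2.096) = 0.74003, so r = 0.74003/14 = 0.052859.

0.053 per year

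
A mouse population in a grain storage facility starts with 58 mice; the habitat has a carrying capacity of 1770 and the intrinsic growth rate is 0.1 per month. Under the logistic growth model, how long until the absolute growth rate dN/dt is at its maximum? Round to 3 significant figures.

33.8 months

Logistic growth is fastest at N = K/2 = 885.
A = (K − N₀)/N₀ = 29.517. Set K/(1 + A·e^(−rt)) = K/2 → A·e^(−rt) = 1.
e^(−0.1t) = 1/29.517 = 0.0338785, so t = ln(29.517)/0.1 = 3.385/0.1 = 33.85.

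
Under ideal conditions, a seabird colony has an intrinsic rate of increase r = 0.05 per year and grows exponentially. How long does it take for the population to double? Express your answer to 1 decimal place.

13.9 years

Doubling time t_d = ln(2)/r = 0.6931/0.05 = 13.863.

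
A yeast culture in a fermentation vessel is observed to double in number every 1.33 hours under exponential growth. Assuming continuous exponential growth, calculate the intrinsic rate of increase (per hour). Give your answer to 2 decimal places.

r = ln(2)/t_d = 0.6931/1.33 = 0.52116.

0.52 per hour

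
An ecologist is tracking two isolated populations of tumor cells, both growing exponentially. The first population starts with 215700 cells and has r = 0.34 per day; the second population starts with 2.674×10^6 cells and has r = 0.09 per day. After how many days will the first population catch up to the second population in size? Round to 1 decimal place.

10.1 days

Set 215700·e^(0.34t) = 2.674×10^6·e^(0.09t).
e^((0.34 − 0.09)t) = 2.674×10^6/215700 → e^(0.25·t) = 12.397.
0.25·t = ln(12.397) = 2.5174, so t = 2.5174/0.25 = 10.07.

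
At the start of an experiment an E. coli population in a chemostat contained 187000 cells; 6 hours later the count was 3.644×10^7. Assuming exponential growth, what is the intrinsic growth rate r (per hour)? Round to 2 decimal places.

0.88 per hour

From N(t) = N₀·e^(rt): e^(r·6) = 3.644×10^7/187000 = 194.87.
r·6 = ln(194.87) = 5.2723, so r = 5.2723/6 = 0.87872.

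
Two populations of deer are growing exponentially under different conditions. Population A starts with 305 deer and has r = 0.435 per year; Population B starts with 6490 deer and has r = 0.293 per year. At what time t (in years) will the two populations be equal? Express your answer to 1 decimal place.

21.5 years

Set 305·e^(0.435t) = 6490·e^(0.293t).
e^((0.435 − 0.293)t) = 6490/305 → e^(0.142·t) = 21.279.
0.142·t = ln(21.279) = 3.0577, so t = 3.0577/0.142 = 21.533.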